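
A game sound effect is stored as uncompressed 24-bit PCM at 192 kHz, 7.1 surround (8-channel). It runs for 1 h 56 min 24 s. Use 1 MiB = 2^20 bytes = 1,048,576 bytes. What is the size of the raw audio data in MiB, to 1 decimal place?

Duration = 1 h 56 min 24 s = 6,984 s.
Bytes = 192,000 samples/s × 6,984 s × 3 bytes/sample × 8 ch = 32,182,272,000 bytes.
32,182,272,000 / 1,048,576 = 30691.4 MiB.

30691.4 MiB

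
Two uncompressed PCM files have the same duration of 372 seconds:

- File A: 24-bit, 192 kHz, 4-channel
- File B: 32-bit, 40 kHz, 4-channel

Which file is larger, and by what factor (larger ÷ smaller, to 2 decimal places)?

File A: 192,000 × 3 × 4 = 2,304,000 bytes/s.
File B: 40,000 × 4 × 4 = 640,000 bytes/s.
File A is larger; ratio = 857,088,000 / 238,080,000 = 3.60.

File A, by a factor of 3.60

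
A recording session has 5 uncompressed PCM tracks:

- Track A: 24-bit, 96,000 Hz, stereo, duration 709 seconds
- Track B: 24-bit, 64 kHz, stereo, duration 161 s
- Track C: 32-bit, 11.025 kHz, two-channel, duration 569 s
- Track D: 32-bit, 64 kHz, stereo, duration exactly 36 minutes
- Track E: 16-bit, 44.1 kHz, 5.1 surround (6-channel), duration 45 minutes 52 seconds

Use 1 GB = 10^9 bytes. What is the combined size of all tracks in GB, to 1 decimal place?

Track A: 96,000 × 709 × 3 × 2 = 408,384,000 bytes.
Track B: 64,000 × 161 × 3 × 2 = 61,824,000 bytes.
Track C: 11,025 × 569 × 4 × 2 = 50,185,800 bytes.
Track D: exactly 36 minutes = 2,160 s; 64,000 × 2,160 × 4 × 2 = 1,105,920,000 bytes.
Track E: 45 minutes 52 seconds = 2,752 s; 44,100 × 2,752 × 2 × 6 = 1,456,358,400 bytes.
Total = 3,082,672,200 bytes = 3.1 GB.

3.1 GB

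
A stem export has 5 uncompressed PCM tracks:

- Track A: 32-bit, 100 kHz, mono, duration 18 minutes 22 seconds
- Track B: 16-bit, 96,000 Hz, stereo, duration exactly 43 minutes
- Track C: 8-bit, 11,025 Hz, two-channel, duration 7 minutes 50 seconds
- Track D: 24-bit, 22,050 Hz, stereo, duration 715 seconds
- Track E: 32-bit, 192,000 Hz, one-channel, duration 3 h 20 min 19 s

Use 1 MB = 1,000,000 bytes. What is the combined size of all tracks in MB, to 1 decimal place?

10767.1 MB

Track A: 18 minutes 22 seconds = 1,102 s; 100,000 × 1,102 × 4 × 1 = 440,800,000 bytes.
Track B: exactly 43 minutes = 2,580 s; 96,000 × 2,580 × 2 × 2 = 990,720,000 bytes.
Track C: 7 minutes 50 seconds = 470 s; 11,025 × 470 × 1 × 2 = 10,363,500 bytes.
Track D: 22,050 × 715 × 3 × 2 = 94,594,500 bytes.
Track E: 3 h 20 min 19 s = 12,019 s; 192,000 × 12,019 × 4 × 1 = 9,230,592,000 bytes.
Total = 10,767,070,000 bytes = 10767.1 MB.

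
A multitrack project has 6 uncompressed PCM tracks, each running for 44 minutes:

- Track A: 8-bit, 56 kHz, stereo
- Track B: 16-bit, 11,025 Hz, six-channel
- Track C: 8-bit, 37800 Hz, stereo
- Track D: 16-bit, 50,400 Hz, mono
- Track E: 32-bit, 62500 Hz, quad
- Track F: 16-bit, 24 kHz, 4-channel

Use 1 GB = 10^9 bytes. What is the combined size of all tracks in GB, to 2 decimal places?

44 minutes = 2,640 s.
Track A: 56,000 × 2,640 × 1 × 2 = 295,680,000 bytes.
Track B: 11,025 × 2,640 × 2 × 6 = 349,272,000 bytes.
Track C: 37,800 × 2,640 × 1 × 2 = 199,584,000 bytes.
Track D: 50,400 × 2,640 × 2 × 1 = 266,112,000 bytes.
Track E: 62,500 × 2,640 × 4 × 4 = 2,640,000,000 bytes.
Track F: 24,000 × 2,640 × 2 × 4 = 506,880,000 bytes.
Total = 4,257,528,000 bytes = 4.26 GB.

4.26 GB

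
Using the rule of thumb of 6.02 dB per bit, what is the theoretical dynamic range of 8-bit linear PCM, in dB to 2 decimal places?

8 × 6.02 = 48.16 dB.

48.16 dB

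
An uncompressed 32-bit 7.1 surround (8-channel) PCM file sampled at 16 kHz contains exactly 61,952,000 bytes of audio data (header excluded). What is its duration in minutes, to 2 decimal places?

2.02 minutes

Byte rate = 16,000 × 4 × 8 = 512,000 bytes/s.
Duration = 61,952,000 / 512,000 = 121 s.
121 s / 60 = 2.02 minutes.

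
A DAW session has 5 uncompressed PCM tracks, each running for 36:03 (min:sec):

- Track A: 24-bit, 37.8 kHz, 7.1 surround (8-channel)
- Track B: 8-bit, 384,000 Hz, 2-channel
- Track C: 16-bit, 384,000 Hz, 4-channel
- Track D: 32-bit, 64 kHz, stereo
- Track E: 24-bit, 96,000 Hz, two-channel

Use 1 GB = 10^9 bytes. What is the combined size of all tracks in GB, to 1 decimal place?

12.6 GB

36:03 (min:sec) = 2,163 s.
Track A: 37,800 × 2,163 × 3 × 8 = 1,962,273,600 bytes.
Track B: 384,000 × 2,163 × 1 × 2 = 1,661,184,000 bytes.
Track C: 384,000 × 2,163 × 2 × 4 = 6,644,736,000 bytes.
Track D: 64,000 × 2,163 × 4 × 2 = 1,107,456,000 bytes.
Track E: 96,000 × 2,163 × 3 × 2 = 1,245,888,000 bytes.
Total = 12,621,537,600 bytes = 12.6 GB.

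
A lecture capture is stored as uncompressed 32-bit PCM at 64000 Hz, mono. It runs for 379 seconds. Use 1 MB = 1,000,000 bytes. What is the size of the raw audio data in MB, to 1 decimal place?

Bytes = 64,000 samples/s × 379 s × 4 bytes/sample × 1 ch = 97,024,000 bytes.
97,024,000 / 1,000,000 = 97.0 MB.

97.0 MB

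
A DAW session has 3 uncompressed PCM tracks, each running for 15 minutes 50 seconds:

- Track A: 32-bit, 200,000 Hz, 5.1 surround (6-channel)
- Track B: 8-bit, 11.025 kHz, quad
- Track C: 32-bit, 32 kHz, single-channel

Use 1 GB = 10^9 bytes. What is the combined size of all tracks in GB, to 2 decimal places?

15 minutes 50 seconds = 950 s.
Track A: 200,000 × 950 × 4 × 6 = 4,560,000,000 bytes.
Track B: 11,025 × 950 × 1 × 4 = 41,895,000 bytes.
Track C: 32,000 × 950 × 4 × 1 = 121,600,000 bytes.
Total = 4,723,495,000 bytes = 4.72 GB.

4.72 GB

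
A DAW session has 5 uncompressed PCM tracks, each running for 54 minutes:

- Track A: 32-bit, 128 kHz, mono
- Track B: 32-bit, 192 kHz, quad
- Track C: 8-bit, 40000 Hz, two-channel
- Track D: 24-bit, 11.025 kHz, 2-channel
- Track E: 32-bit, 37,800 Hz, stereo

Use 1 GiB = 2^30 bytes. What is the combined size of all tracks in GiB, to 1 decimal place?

54 minutes = 3,240 s.
Track A: 128,000 × 3,240 × 4 × 1 = 1,658,880,000 bytes.
Track B: 192,000 × 3,240 × 4 × 4 = 9,953,280,000 bytes.
Track C: 40,000 × 3,240 × 1 × 2 = 259,200,000 bytes.
Track D: 11,025 × 3,240 × 3 × 2 = 214,326,000 bytes.
Track E: 37,800 × 3,240 × 4 × 2 = 979,776,000 bytes.
Total = 13,065,462,000 bytes = 12.2 GiB.

12.2 GiB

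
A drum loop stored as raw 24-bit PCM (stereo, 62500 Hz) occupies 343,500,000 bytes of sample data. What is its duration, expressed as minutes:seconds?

15:16

Byte rate = 62,500 × 3 × 2 = 375,000 bytes/s.
Duration = 343,500,000 / 375,000 = 916 s.
916 s = 15:16.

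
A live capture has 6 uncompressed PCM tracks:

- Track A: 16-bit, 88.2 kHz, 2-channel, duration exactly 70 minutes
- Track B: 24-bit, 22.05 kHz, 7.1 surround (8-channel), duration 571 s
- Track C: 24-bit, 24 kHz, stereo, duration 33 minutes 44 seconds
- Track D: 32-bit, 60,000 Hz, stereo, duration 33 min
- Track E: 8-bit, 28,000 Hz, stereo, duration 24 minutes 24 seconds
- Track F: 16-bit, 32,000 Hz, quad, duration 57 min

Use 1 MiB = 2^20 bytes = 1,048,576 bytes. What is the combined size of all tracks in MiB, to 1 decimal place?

Track A: exactly 70 minutes = 4,200 s; 88,200 × 4,200 × 2 × 2 = 1,481,760,000 bytes.
Track B: 22,050 × 571 × 3 × 8 = 302,173,200 bytes.
Track C: 33 minutes 44 seconds = 2,024 s; 24,000 × 2,024 × 3 × 2 = 291,456,000 bytes.
Track D: 33 min = 1,980 s; 60,000 × 1,980 × 4 × 2 = 950,400,000 bytes.
Track E: 24 minutes 24 seconds = 1,464 s; 28,000 × 1,464 × 1 × 2 = 81,984,000 bytes.
Track F: 57 min = 3,420 s; 32,000 × 3,420 × 2 × 4 = 875,520,000 bytes.
Total = 3,983,293,200 bytes = 3798.8 MiB.

3798.8 MiB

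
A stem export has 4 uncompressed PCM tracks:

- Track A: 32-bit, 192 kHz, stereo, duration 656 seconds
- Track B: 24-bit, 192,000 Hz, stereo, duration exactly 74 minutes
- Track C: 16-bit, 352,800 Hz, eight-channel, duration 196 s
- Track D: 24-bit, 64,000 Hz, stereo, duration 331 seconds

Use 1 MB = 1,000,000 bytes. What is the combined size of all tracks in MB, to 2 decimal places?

Track A: 192,000 × 656 × 4 × 2 = 1,007,616,000 bytes.
Track B: exactly 74 minutes = 4,440 s; 192,000 × 4,440 × 3 × 2 = 5,114,880,000 bytes.
Track C: 352,800 × 196 × 2 × 8 = 1,106,380,800 bytes.
Track D: 64,000 × 331 × 3 × 2 = 127,104,000 bytes.
Total = 7,355,980,800 bytes = 7355.98 MB.

7355.98 MB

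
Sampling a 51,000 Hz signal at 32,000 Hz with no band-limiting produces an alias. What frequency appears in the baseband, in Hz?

Nyquist = 32,000/2 = 16,000 Hz; 51,000 Hz exceeds it.
Alias = |51,000 − 2×32,000| = |51,000 − 64,000| = 13,000 Hz.

13,000 Hz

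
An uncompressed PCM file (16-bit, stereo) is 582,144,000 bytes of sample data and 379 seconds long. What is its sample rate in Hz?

384,000 Hz

Bytes = sample_rate × seconds × bytes_per_sample × channels.
sample_rate = 582,144,000 / (379 × 2 × 2) = 582,144,000 / 1,516 = 384,000 Hz.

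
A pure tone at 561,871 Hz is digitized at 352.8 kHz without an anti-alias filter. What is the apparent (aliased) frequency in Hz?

Nyquist = 352,800/2 = 176,400 Hz; 561,871 Hz exceeds it.
Alias = |561,871 − 2×352,800| = |561,871 − 705,600| = 143,729 Hz.

143,729 Hz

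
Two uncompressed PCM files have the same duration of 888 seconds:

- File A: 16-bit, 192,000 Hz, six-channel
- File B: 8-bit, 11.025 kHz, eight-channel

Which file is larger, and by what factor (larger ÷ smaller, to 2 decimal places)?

File A: 192,000 × 2 × 6 = 2,304,000 bytes/s.
File B: 11,025 × 1 × 8 = 88,200 bytes/s.
File A is larger; ratio = 2,045,952,000 / 78,321,600 = 26.12.

File A, by a factor of 26.12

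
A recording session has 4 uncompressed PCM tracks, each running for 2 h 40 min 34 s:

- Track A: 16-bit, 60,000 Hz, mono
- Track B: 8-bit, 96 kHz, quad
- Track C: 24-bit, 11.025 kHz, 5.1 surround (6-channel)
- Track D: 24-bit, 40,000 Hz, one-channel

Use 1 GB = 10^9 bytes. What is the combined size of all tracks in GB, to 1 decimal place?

2 h 40 min 34 s = 9,634 s.
Track A: 60,000 × 9,634 × 2 × 1 = 1,156,080,000 bytes.
Track B: 96,000 × 9,634 × 1 × 4 = 3,699,456,000 bytes.
Track C: 11,025 × 9,634 × 3 × 6 = 1,911,867,300 bytes.
Track D: 40,000 × 9,634 × 3 × 1 = 1,156,080,000 bytes.
Total = 7,923,483,300 bytes = 7.9 GB.

7.9 GB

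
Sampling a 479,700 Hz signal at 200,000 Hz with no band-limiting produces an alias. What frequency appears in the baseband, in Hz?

79,700 Hz

Nyquist = 200,000/2 = 100,000 Hz; 479,700 Hz exceeds it.
Alias = |479,700 − 2×200,000| = |479,700 − 400,000| = 79,700 Hz.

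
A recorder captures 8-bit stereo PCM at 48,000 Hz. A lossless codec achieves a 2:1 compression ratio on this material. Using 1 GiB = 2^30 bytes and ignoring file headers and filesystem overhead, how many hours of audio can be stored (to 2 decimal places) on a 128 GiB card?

Uncompressed byte rate = 48,000 × 1 × 2 = 96,000 bytes/s.
After 2:1 compression, effective rate ≈ 48000 bytes/s.
Capacity = 128 × 1,073,741,824 = 137,438,953,472 bytes.
137,438,953,472 / effective rate ≈ 2863311.53 s → 795.36 hours.

795.36 hours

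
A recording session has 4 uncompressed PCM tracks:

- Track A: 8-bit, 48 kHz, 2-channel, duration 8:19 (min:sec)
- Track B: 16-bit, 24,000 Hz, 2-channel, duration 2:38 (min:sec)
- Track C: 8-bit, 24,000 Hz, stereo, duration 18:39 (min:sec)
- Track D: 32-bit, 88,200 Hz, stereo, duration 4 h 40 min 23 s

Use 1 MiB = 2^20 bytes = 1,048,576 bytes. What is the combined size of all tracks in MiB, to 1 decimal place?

Track A: 8:19 (min:sec) = 499 s; 48,000 × 499 × 1 × 2 = 47,904,000 bytes.
Track B: 2:38 (min:sec) = 158 s; 24,000 × 158 × 2 × 2 = 15,168,000 bytes.
Track C: 18:39 (min:sec) = 1,119 s; 24,000 × 1,119 × 1 × 2 = 53,712,000 bytes.
Track D: 4 h 40 min 23 s = 16,823 s; 88,200 × 16,823 × 4 × 2 = 11,870,308,800 bytes.
Total = 11,987,092,800 bytes = 11431.8 MiB.

11431.8 MiB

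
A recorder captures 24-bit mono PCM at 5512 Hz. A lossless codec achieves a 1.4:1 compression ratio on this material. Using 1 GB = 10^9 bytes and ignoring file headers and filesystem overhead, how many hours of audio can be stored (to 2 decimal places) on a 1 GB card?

23.52 hours

Uncompressed byte rate = 5,512 × 3 × 1 = 16,536 bytes/s.
After 1.4:1 compression, effective rate ≈ 11811.43 bytes/s.
Capacity = 1 × 1,000,000,000 = 1,000,000,000 bytes.
1,000,000,000 / effective rate ≈ 84663.76 s → 23.52 hours.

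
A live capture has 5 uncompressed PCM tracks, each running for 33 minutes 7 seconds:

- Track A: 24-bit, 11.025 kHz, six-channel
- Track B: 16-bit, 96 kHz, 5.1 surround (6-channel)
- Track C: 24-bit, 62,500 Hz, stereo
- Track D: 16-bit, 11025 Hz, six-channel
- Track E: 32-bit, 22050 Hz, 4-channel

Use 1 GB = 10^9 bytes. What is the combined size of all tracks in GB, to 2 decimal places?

33 minutes 7 seconds = 1,987 s.
Track A: 11,025 × 1,987 × 3 × 6 = 394,320,150 bytes.
Track B: 96,000 × 1,987 × 2 × 6 = 2,289,024,000 bytes.
Track C: 62,500 × 1,987 × 3 × 2 = 745,125,000 bytes.
Track D: 11,025 × 1,987 × 2 × 6 = 262,880,100 bytes.
Track E: 22,050 × 1,987 × 4 × 4 = 701,013,600 bytes.
Total = 4,392,362,850 bytes = 4.39 GB.

4.39 GB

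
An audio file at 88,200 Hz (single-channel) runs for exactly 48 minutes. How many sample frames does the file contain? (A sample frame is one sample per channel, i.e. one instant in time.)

254,016,000 sample frames

exactly 48 minutes = 2,880 s.
88,200 samples/s × 2,880 s = 254,016,000 frames.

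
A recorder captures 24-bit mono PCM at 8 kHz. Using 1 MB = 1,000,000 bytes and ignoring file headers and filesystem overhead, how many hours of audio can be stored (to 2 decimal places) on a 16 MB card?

0.19 hours

Uncompressed byte rate = 8,000 × 3 × 1 = 24,000 bytes/s.
Capacity = 16 × 1,000,000 = 16,000,000 bytes.
16,000,000 / 24,000 ≈ 666.67 s → 0.19 hours.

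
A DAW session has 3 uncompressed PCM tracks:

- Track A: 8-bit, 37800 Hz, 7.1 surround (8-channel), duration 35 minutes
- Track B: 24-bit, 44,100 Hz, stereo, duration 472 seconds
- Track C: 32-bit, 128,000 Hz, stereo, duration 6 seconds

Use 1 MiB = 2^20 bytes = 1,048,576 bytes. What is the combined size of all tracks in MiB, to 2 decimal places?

730.59 MiB

Track A: 35 minutes = 2,100 s; 37,800 × 2,100 × 1 × 8 = 635,040,000 bytes.
Track B: 44,100 × 472 × 3 × 2 = 124,891,200 bytes.
Track C: 128,000 × 6 × 4 × 2 = 6,144,000 bytes.
Total = 766,075,200 bytes = 730.59 MiB.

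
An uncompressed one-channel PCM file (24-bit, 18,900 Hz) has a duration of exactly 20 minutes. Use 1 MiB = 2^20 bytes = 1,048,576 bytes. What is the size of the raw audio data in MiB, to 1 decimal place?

64.9 MiB

Duration = exactly 20 minutes = 1,200 s.
Bytes = 18,900 samples/s × 1,200 s × 3 bytes/sample × 1 ch = 68,040,000 bytes.
68,040,000 / 1,048,576 = 64.9 MiB.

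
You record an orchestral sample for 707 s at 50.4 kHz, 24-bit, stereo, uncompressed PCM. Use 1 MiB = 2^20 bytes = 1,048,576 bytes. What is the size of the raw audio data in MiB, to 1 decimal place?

Bytes = 50,400 samples/s × 707 s × 3 bytes/sample × 2 ch = 213,796,800 bytes.
213,796,800 / 1,048,576 = 203.9 MiB.

203.9 MiB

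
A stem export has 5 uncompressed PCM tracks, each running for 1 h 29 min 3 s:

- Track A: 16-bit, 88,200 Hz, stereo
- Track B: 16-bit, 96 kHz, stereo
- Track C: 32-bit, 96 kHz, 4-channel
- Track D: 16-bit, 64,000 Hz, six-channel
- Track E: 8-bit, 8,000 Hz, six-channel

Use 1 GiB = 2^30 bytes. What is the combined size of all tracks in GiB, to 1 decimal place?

1 h 29 min 3 s = 5,343 s.
Track A: 88,200 × 5,343 × 2 × 2 = 1,885,010,400 bytes.
Track B: 96,000 × 5,343 × 2 × 2 = 2,051,712,000 bytes.
Track C: 96,000 × 5,343 × 4 × 4 = 8,206,848,000 bytes.
Track D: 64,000 × 5,343 × 2 × 6 = 4,103,424,000 bytes.
Track E: 8,000 × 5,343 × 1 × 6 = 256,464,000 bytes.
Total = 16,503,458,400 bytes = 15.4 GiB.

15.4 GiB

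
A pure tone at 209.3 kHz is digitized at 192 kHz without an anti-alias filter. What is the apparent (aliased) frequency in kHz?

17.3 kHz

Nyquist = 192,000/2 = 96,000 Hz; 209,300 Hz exceeds it.
Alias = |209,300 − 1×192,000| = |209,300 − 192,000| = 17,300 Hz = 17.3 kHz.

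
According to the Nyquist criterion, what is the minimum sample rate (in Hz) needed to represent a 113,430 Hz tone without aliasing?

Minimum sample rate = 2 × 113,430 Hz = 226,860 Hz.

226,860 Hz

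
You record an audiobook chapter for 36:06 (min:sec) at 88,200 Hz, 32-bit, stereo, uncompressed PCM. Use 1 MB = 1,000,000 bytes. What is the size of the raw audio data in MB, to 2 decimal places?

1528.33 MB

Duration = 36:06 (min:sec) = 2,166 s.
Bytes = 88,200 samples/s × 2,166 s × 4 bytes/sample × 2 ch = 1,528,329,600 bytes.
1,528,329,600 / 1,000,000 = 1528.33 MB.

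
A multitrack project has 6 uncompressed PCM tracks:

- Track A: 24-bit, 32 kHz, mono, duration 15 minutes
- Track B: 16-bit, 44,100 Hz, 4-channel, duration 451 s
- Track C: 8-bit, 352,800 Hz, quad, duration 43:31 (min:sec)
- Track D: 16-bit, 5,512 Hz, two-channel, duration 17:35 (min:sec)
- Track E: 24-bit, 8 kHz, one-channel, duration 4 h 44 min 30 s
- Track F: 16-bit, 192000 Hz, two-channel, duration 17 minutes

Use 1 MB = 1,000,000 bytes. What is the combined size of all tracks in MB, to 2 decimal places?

5146.46 MB

Track A: 15 minutes = 900 s; 32,000 × 900 × 3 × 1 = 86,400,000 bytes.
Track B: 44,100 × 451 × 2 × 4 = 159,112,800 bytes.
Track C: 43:31 (min:sec) = 2,611 s; 352,800 × 2,611 × 1 × 4 = 3,684,643,200 bytes.
Track D: 17:35 (min:sec) = 1,055 s; 5,512 × 1,055 × 2 × 2 = 23,260,640 bytes.
Track E: 4 h 44 min 30 s = 17,070 s; 8,000 × 17,070 × 3 × 1 = 409,680,000 bytes.
Track F: 17 minutes = 1,020 s; 192,000 × 1,020 × 2 × 2 = 783,360,000 bytes.
Total = 5,146,456,640 bytes = 5146.46 MB.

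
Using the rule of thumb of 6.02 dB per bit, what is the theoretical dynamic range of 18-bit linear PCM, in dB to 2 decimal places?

108.36 dB

18 × 6.02 = 108.36 dB.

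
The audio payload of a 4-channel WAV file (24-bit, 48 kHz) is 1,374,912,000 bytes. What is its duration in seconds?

Byte rate = 48,000 × 3 × 4 = 576,000 bytes/s.
Duration = 1,374,912,000 / 576,000 = 2,387 s.

2,387 seconds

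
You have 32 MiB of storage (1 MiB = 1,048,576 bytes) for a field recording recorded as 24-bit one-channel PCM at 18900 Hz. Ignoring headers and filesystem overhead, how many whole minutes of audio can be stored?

Uncompressed byte rate = 18,900 × 3 × 1 = 56,700 bytes/s.
Capacity = 32 × 1,048,576 = 33,554,432 bytes.
33,554,432 / 56,700 ≈ 591.79 s → 9 minutes.

9 minutes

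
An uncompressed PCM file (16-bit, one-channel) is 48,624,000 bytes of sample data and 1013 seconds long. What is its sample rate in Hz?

24,000 Hz

Bytes = sample_rate × seconds × bytes_per_sample × channels.
sample_rate = 48,624,000 / (1,013 × 2 × 1) = 48,624,000 / 2,026 = 24,000 Hz.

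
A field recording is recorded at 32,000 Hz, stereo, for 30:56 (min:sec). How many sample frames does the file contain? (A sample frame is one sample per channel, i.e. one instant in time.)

59,392,000 sample frames

30:56 (min:sec) = 1,856 s.
32,000 samples/s × 1,856 s = 59,392,000 frames.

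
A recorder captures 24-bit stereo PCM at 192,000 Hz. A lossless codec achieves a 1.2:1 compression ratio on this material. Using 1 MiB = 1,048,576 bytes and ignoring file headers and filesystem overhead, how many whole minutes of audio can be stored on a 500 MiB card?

9 minutes

Uncompressed byte rate = 192,000 × 3 × 2 = 1,152,000 bytes/s.
After 1.2:1 compression, effective rate ≈ 960000 bytes/s.
Capacity = 500 × 1,048,576 = 524,288,000 bytes.
524,288,000 / effective rate ≈ 546.13 s → 9 minutes.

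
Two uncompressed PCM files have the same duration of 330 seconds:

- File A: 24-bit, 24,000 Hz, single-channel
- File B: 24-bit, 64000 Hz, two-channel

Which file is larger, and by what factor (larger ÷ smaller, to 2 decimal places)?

File A: 24,000 × 3 × 1 = 72,000 bytes/s.
File B: 64,000 × 3 × 2 = 384,000 bytes/s.
File B is larger; ratio = 126,720,000 / 23,760,000 = 5.33.

File B, by a factor of 5.33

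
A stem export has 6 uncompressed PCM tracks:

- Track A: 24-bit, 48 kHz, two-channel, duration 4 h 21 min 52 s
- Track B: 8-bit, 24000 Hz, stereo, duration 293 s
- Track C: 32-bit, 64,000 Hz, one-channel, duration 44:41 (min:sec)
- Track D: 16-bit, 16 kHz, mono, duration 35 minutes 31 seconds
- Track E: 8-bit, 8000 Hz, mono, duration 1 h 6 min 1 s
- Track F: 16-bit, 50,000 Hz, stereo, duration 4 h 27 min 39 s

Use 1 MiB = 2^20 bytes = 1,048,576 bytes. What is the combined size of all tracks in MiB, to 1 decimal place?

Track A: 4 h 21 min 52 s = 15,712 s; 48,000 × 15,712 × 3 × 2 = 4,525,056,000 bytes.
Track B: 24,000 × 293 × 1 × 2 = 14,064,000 bytes.
Track C: 44:41 (min:sec) = 2,681 s; 64,000 × 2,681 × 4 × 1 = 686,336,000 bytes.
Track D: 35 minutes 31 seconds = 2,131 s; 16,000 × 2,131 × 2 × 1 = 68,192,000 bytes.
Track E: 1 h 6 min 1 s = 3,961 s; 8,000 × 3,961 × 1 × 1 = 31,688,000 bytes.
Track F: 4 h 27 min 39 s = 16,059 s; 50,000 × 16,059 × 2 × 2 = 3,211,800,000 bytes.
Total = 8,537,136,000 bytes = 8141.6 MiB.

8141.6 MiB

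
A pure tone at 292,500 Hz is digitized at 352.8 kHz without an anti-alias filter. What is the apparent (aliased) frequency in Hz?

Nyquist = 352,800/2 = 176,400 Hz; 292,500 Hz exceeds it.
Alias = |292,500 − 1×352,800| = |292,500 − 352,800| = 60,300 Hz.

60,300 Hz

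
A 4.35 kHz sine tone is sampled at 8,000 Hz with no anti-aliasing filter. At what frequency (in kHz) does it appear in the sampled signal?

Nyquist = 8,000/2 = 4,000 Hz; 4,350 Hz exceeds it.
Alias = |4,350 − 1×8,000| = |4,350 − 8,000| = 3,650 Hz = 3.65 kHz.

3.65 kHz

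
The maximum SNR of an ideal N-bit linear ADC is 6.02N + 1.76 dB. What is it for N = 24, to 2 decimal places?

6.02 × 24 + 1.76 = 146.24 dB.

146.24 dB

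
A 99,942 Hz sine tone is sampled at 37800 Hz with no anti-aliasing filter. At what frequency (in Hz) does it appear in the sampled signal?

13,458 Hz

Nyquist = 37,800/2 = 18,900 Hz; 99,942 Hz exceeds it.
Alias = |99,942 − 3×37,800| = |99,942 − 113,400| = 13,458 Hz.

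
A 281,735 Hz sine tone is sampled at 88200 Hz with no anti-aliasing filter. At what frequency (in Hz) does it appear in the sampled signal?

17,135 Hz

Nyquist = 88,200/2 = 44,100 Hz; 281,735 Hz exceeds it.
Alias = |281,735 − 3×88,200| = |281,735 − 264,600| = 17,135 Hz.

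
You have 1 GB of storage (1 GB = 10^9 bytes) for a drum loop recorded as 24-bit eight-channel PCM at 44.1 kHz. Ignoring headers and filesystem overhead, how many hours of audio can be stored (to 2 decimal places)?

0.26 hours

Uncompressed byte rate = 44,100 × 3 × 8 = 1,058,400 bytes/s.
Capacity = 1 × 1,000,000,000 = 1,000,000,000 bytes.
1,000,000,000 / 1,058,400 ≈ 944.82 s → 0.26 hours.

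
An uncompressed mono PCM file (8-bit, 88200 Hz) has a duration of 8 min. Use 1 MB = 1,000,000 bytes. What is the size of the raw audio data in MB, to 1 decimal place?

42.3 MB

Duration = 8 min = 480 s.
Bytes = 88,200 samples/s × 480 s × 1 bytes/sample × 1 ch = 42,336,000 bytes.
42,336,000 / 1,000,000 = 42.3 MB.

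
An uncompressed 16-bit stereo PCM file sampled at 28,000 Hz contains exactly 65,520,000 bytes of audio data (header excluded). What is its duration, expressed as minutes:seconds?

9:45

Byte rate = 28,000 × 2 × 2 = 112,000 bytes/s.
Duration = 65,520,000 / 112,000 = 585 s.
585 s = 9:45.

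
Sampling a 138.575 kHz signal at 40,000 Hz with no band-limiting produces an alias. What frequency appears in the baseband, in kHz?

Nyquist = 40,000/2 = 20,000 Hz; 138,575 Hz exceeds it.
Alias = |138,575 − 3×40,000| = |138,575 − 120,000| = 18,575 Hz = 18.575 kHz.

18.575 kHz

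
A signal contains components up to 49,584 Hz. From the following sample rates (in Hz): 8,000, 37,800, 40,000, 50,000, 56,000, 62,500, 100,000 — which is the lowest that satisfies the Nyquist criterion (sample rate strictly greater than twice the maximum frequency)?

Need sample rate > 2 × 49,584 = 99,168 Hz.
Lowest listed rate above 99,168 Hz is 100,000 Hz.

100,000 Hz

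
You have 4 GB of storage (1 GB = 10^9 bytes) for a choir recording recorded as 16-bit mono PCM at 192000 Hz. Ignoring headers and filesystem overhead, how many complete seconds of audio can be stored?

10,416 seconds

Uncompressed byte rate = 192,000 × 2 × 1 = 384,000 bytes/s.
Capacity = 4 × 1,000,000,000 = 4,000,000,000 bytes.
4,000,000,000 / 384,000 ≈ 10416.67 s → 10,416 seconds.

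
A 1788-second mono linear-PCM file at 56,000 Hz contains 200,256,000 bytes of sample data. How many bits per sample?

16 bits

Bytes per sample = 200,256,000 / (56,000 × 1,788 × 1) = 200,256,000 / 100,128,000 = 2.
Bit depth = 2 × 8 = 16 bits.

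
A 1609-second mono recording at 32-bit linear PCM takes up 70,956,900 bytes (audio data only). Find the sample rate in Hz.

11,025 Hz

Bytes = sample_rate × seconds × bytes_per_sample × channels.
sample_rate = 70,956,900 / (1,609 × 4 × 1) = 70,956,900 / 6,436 = 11,025 Hz.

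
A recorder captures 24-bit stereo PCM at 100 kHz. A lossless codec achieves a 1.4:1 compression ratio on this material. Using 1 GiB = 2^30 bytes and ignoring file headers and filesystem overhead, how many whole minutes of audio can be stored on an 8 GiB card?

334 minutes

Uncompressed byte rate = 100,000 × 3 × 2 = 600,000 bytes/s.
After 1.4:1 compression, effective rate ≈ 428571.43 bytes/s.
Capacity = 8 × 1,073,741,824 = 8,589,934,592 bytes.
8,589,934,592 / effective rate ≈ 20043.18 s → 334 minutes.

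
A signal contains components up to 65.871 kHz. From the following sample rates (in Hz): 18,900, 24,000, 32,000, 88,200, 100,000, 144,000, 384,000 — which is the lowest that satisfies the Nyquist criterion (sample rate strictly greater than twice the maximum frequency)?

144,000 Hz

Need sample rate > 2 × 65,871 = 131,742 Hz.
Lowest listed rate above 131,742 Hz is 144,000 Hz.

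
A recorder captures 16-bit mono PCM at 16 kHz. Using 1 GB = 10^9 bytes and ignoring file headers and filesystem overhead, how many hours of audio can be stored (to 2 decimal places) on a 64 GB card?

Uncompressed byte rate = 16,000 × 2 × 1 = 32,000 bytes/s.
Capacity = 64 × 1,000,000,000 = 64,000,000,000 bytes.
64,000,000,000 / 32,000 ≈ 2000000 s → 555.56 hours.

555.56 hours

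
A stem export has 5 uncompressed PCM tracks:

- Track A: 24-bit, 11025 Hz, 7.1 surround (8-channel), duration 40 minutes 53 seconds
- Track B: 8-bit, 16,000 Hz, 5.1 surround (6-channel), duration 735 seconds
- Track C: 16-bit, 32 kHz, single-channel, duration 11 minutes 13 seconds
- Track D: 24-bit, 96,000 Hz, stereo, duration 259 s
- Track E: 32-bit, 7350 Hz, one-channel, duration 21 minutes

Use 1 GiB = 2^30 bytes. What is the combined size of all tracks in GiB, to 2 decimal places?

0.88 GiB

Track A: 40 minutes 53 seconds = 2,453 s; 11,025 × 2,453 × 3 × 8 = 649,063,800 bytes.
Track B: 16,000 × 735 × 1 × 6 = 70,560,000 bytes.
Track C: 11 minutes 13 seconds = 673 s; 32,000 × 673 × 2 × 1 = 43,072,000 bytes.
Track D: 96,000 × 259 × 3 × 2 = 149,184,000 bytes.
Track E: 21 minutes = 1,260 s; 7,350 × 1,260 × 4 × 1 = 37,044,000 bytes.
Total = 948,923,800 bytes = 0.88 GiB.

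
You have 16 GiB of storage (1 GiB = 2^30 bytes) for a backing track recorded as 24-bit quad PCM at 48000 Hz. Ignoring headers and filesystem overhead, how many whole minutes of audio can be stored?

497 minutes

Uncompressed byte rate = 48,000 × 3 × 4 = 576,000 bytes/s.
Capacity = 16 × 1,073,741,824 = 17,179,869,184 bytes.
17,179,869,184 / 576,000 ≈ 29826.16 s → 497 minutes.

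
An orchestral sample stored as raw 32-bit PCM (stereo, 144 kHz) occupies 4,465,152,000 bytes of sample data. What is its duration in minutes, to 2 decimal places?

Byte rate = 144,000 × 4 × 2 = 1,152,000 bytes/s.
Duration = 4,465,152,000 / 1,152,000 = 3,876 s.
3,876 s / 60 = 64.60 minutes.

64.60 minutes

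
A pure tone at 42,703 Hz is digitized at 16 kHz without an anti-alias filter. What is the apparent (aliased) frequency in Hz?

5,297 Hz

Nyquist = 16,000/2 = 8,000 Hz; 42,703 Hz exceeds it.
Alias = |42,703 − 3×16,000| = |42,703 − 48,000| = 5,297 Hz.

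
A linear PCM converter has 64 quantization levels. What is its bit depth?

6 bits

log2(64) = 6.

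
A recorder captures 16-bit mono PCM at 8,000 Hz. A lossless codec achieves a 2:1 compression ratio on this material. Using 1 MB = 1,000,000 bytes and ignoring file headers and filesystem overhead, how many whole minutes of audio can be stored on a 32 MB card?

Uncompressed byte rate = 8,000 × 2 × 1 = 16,000 bytes/s.
After 2:1 compression, effective rate ≈ 8000 bytes/s.
Capacity = 32 × 1,000,000 = 32,000,000 bytes.
32,000,000 / effective rate ≈ 4000 s → 66 minutes.

66 minutes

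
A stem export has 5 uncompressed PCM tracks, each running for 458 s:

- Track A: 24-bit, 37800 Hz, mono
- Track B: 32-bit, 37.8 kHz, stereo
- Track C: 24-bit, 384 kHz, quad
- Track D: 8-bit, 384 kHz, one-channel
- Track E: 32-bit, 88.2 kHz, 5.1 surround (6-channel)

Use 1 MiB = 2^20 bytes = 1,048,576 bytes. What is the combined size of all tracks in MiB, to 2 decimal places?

3286.62 MiB

Track A: 37,800 × 458 × 3 × 1 = 51,937,200 bytes.
Track B: 37,800 × 458 × 4 × 2 = 138,499,200 bytes.
Track C: 384,000 × 458 × 3 × 4 = 2,110,464,000 bytes.
Track D: 384,000 × 458 × 1 × 1 = 175,872,000 bytes.
Track E: 88,200 × 458 × 4 × 6 = 969,494,400 bytes.
Total = 3,446,266,800 bytes = 3286.62 MiB.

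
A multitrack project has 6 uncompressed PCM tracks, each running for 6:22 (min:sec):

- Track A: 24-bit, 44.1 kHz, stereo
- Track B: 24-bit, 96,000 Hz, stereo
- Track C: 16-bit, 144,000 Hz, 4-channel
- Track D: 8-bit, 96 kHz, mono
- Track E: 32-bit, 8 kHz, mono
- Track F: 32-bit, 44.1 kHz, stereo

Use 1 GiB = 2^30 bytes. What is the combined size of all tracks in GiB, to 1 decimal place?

0.9 GiB

6:22 (min:sec) = 382 s.
Track A: 44,100 × 382 × 3 × 2 = 101,077,200 bytes.
Track B: 96,000 × 382 × 3 × 2 = 220,032,000 bytes.
Track C: 144,000 × 382 × 2 × 4 = 440,064,000 bytes.
Track D: 96,000 × 382 × 1 × 1 = 36,672,000 bytes.
Track E: 8,000 × 382 × 4 × 1 = 12,224,000 bytes.
Track F: 44,100 × 382 × 4 × 2 = 134,769,600 bytes.
Total = 944,838,800 bytes = 0.9 GiB.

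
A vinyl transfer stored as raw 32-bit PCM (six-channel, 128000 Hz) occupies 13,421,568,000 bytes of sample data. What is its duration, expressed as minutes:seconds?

72:49

Byte rate = 128,000 × 4 × 6 = 3,072,000 bytes/s.
Duration = 13,421,568,000 / 3,072,000 = 4,369 s.
4,369 s = 72:49.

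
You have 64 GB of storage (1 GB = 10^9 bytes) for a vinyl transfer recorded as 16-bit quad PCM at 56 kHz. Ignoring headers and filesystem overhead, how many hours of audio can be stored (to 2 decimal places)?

39.68 hours

Uncompressed byte rate = 56,000 × 2 × 4 = 448,000 bytes/s.
Capacity = 64 × 1,000,000,000 = 64,000,000,000 bytes.
64,000,000,000 / 448,000 ≈ 142857.14 s → 39.68 hours.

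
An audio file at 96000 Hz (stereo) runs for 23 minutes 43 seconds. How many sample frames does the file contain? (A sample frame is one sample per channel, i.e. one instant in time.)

136,608,000 sample frames

23 minutes 43 seconds = 1,423 s.
96,000 samples/s × 1,423 s = 136,608,000 frames.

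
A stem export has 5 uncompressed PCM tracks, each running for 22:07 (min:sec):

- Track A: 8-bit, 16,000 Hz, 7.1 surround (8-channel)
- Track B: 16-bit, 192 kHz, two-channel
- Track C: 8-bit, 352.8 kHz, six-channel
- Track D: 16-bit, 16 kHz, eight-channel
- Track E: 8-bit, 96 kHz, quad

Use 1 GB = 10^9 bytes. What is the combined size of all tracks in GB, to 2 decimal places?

22:07 (min:sec) = 1,327 s.
Track A: 16,000 × 1,327 × 1 × 8 = 169,856,000 bytes.
Track B: 192,000 × 1,327 × 2 × 2 = 1,019,136,000 bytes.
Track C: 352,800 × 1,327 × 1 × 6 = 2,808,993,600 bytes.
Track D: 16,000 × 1,327 × 2 × 8 = 339,712,000 bytes.
Track E: 96,000 × 1,327 × 1 × 4 = 509,568,000 bytes.
Total = 4,847,265,600 bytes = 4.85 GB.

4.85 GB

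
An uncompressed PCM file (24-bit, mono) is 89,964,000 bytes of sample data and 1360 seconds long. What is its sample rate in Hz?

22,050 Hz

Bytes = sample_rate × seconds × bytes_per_sample × channels.
sample_rate = 89,964,000 / (1,360 × 3 × 1) = 89,964,000 / 4,080 = 22,050 Hz.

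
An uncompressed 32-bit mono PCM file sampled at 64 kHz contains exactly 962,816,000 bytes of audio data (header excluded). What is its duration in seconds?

Byte rate = 64,000 × 4 × 1 = 256,000 bytes/s.
Duration = 962,816,000 / 256,000 = 3,761 s.

3,761 seconds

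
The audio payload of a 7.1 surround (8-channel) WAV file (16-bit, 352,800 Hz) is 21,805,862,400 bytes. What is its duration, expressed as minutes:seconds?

64:23

Byte rate = 352,800 × 2 × 8 = 5,644,800 bytes/s.
Duration = 21,805,862,400 / 5,644,800 = 3,863 s.
3,863 s = 64:23.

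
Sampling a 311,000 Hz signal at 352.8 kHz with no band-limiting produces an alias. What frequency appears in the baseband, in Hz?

41,800 Hz

Nyquist = 352,800/2 = 176,400 Hz; 311,000 Hz exceeds it.
Alias = |311,000 − 1×352,800| = |311,000 − 352,800| = 41,800 Hz.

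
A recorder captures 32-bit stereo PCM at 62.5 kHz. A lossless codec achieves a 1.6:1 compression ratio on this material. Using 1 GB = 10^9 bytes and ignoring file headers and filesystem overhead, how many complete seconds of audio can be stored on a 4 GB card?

12,800 seconds

Uncompressed byte rate = 62,500 × 4 × 2 = 500,000 bytes/s.
After 1.6:1 compression, effective rate ≈ 312500 bytes/s.
Capacity = 4 × 1,000,000,000 = 4,000,000,000 bytes.
4,000,000,000 / effective rate ≈ 12800 s → 12,800 seconds.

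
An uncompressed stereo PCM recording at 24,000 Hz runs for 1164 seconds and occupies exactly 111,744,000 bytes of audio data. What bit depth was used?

Bytes per sample = 111,744,000 / (24,000 × 1,164 × 2) = 111,744,000 / 55,872,000 = 2.
Bit depth = 2 × 8 = 16 bits.

16 bits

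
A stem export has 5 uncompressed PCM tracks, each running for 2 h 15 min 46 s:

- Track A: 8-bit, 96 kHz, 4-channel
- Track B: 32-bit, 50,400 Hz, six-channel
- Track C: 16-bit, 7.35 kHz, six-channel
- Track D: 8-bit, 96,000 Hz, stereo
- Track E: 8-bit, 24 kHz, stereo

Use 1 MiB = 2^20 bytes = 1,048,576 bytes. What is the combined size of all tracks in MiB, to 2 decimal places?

14929.76 MiB

2 h 15 min 46 s = 8,146 s.
Track A: 96,000 × 8,146 × 1 × 4 = 3,128,064,000 bytes.
Track B: 50,400 × 8,146 × 4 × 6 = 9,853,401,600 bytes.
Track C: 7,350 × 8,146 × 2 × 6 = 718,477,200 bytes.
Track D: 96,000 × 8,146 × 1 × 2 = 1,564,032,000 bytes.
Track E: 24,000 × 8,146 × 1 × 2 = 391,008,000 bytes.
Total = 15,654,982,800 bytes = 14929.76 MiB.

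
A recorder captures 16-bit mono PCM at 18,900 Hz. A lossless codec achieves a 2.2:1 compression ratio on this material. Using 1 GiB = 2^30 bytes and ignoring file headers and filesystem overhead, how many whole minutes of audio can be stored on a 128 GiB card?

133,318 minutes

Uncompressed byte rate = 18,900 × 2 × 1 = 37,800 bytes/s.
After 2.2:1 compression, effective rate ≈ 17181.82 bytes/s.
Capacity = 128 × 1,073,741,824 = 137,438,953,472 bytes.
137,438,953,472 / effective rate ≈ 7999092.53 s → 133,318 minutes.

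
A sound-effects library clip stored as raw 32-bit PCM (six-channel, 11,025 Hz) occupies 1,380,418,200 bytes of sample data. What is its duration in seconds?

Byte rate = 11,025 × 4 × 6 = 264,600 bytes/s.
Duration = 1,380,418,200 / 264,600 = 5,217 s.

5,217 seconds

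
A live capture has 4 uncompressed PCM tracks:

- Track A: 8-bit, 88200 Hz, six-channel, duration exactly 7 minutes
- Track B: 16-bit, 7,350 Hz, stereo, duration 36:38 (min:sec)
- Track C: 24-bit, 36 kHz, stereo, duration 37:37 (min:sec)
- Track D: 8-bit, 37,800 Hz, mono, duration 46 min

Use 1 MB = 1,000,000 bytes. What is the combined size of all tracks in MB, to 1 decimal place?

Track A: exactly 7 minutes = 420 s; 88,200 × 420 × 1 × 6 = 222,264,000 bytes.
Track B: 36:38 (min:sec) = 2,198 s; 7,350 × 2,198 × 2 × 2 = 64,621,200 bytes.
Track C: 37:37 (min:sec) = 2,257 s; 36,000 × 2,257 × 3 × 2 = 487,512,000 bytes.
Track D: 46 min = 2,760 s; 37,800 × 2,760 × 1 × 1 = 104,328,000 bytes.
Total = 878,725,200 bytes = 878.7 MB.

878.7 MB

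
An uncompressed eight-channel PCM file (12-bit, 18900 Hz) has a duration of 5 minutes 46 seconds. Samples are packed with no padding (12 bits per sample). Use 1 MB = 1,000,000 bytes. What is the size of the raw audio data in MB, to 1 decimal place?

78.5 MB

Duration = 5 minutes 46 seconds = 346 s.
Bits = 18,900 × 346 × 12 × 8 = 627,782,400 bits = 78,472,800 bytes.
78,472,800 / 1,000,000 = 78.5 MB.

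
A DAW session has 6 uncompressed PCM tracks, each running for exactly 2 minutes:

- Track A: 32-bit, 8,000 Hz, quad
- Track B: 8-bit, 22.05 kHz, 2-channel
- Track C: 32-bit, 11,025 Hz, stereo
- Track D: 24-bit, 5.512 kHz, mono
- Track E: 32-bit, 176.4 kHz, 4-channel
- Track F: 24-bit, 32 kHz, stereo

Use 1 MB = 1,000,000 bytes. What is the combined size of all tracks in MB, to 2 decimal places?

exactly 2 minutes = 120 s.
Track A: 8,000 × 120 × 4 × 4 = 15,360,000 bytes.
Track B: 22,050 × 120 × 1 × 2 = 5,292,000 bytes.
Track C: 11,025 × 120 × 4 × 2 = 10,584,000 bytes.
Track D: 5,512 × 120 × 3 × 1 = 1,984,320 bytes.
Track E: 176,400 × 120 × 4 × 4 = 338,688,000 bytes.
Track F: 32,000 × 120 × 3 × 2 = 23,040,000 bytes.
Total = 394,948,320 bytes = 394.95 MB.

394.95 MB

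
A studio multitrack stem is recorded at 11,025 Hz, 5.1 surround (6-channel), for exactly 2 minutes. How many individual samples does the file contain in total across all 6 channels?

exactly 2 minutes = 120 s.
11,025 × 120 s × 6 ch = 7,938,000 samples.

7,938,000 samples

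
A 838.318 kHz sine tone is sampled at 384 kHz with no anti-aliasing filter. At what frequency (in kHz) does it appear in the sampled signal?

Nyquist = 384,000/2 = 192,000 Hz; 838,318 Hz exceeds it.
Alias = |838,318 − 2×384,000| = |838,318 − 768,000| = 70,318 Hz = 70.318 kHz.

70.318 kHz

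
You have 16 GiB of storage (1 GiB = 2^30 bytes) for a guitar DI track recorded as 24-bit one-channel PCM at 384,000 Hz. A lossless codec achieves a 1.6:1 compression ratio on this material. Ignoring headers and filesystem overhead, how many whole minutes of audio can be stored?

397 minutes

Uncompressed byte rate = 384,000 × 3 × 1 = 1,152,000 bytes/s.
After 1.6:1 compression, effective rate ≈ 720000 bytes/s.
Capacity = 16 × 1,073,741,824 = 17,179,869,184 bytes.
17,179,869,184 / effective rate ≈ 23860.93 s → 397 minutes.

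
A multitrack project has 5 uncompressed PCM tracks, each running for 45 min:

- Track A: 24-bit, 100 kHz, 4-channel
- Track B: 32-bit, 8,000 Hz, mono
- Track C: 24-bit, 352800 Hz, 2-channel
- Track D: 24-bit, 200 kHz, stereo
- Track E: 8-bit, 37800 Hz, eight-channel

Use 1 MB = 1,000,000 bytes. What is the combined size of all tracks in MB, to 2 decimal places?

45 min = 2,700 s.
Track A: 100,000 × 2,700 × 3 × 4 = 3,240,000,000 bytes.
Track B: 8,000 × 2,700 × 4 × 1 = 86,400,000 bytes.
Track C: 352,800 × 2,700 × 3 × 2 = 5,715,360,000 bytes.
Track D: 200,000 × 2,700 × 3 × 2 = 3,240,000,000 bytes.
Track E: 37,800 × 2,700 × 1 × 8 = 816,480,000 bytes.
Total = 13,098,240,000 bytes = 13098.24 MB.

13098.24 MB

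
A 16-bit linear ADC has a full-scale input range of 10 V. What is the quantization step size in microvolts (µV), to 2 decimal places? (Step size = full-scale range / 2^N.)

152.59 µV

10 V / 2^16 = 10 / 65,536 V = 152.59 µV.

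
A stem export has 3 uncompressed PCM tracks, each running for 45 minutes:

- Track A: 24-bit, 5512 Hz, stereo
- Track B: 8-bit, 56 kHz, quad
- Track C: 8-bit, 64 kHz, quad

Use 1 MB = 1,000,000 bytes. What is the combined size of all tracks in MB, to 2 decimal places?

1385.29 MB

45 minutes = 2,700 s.
Track A: 5,512 × 2,700 × 3 × 2 = 89,294,400 bytes.
Track B: 56,000 × 2,700 × 1 × 4 = 604,800,000 bytes.
Track C: 64,000 × 2,700 × 1 × 4 = 691,200,000 bytes.
Total = 1,385,294,400 bytes = 1385.29 MB.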